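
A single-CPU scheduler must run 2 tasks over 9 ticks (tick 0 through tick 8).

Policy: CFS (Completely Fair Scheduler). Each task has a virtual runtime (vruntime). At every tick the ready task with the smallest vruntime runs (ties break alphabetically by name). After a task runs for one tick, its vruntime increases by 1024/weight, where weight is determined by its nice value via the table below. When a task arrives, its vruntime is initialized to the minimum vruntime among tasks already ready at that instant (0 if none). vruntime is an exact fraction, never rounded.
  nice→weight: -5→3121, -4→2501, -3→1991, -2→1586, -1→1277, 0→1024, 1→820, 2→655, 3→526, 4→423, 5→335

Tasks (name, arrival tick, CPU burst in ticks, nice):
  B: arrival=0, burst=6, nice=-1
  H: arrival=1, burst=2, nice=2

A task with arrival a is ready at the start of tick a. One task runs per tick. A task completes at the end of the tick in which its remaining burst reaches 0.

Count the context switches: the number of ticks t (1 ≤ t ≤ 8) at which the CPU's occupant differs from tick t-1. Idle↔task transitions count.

t=0: vr[B=0] → run B
t=1: vr[B=1024/1277 H=1024/1277] → run B
t=2: vr[B=2048/1277 H=1024/1277] → run H
t=3: vr[B=2048/1277 H=1978368/836435] → run B
t=4: vr[B=3072/1277 H=1978368/836435] → run H
t=5: vr[B=3072/1277] → run B
t=6: vr[B=4096/1277] → run B
t=7: vr[B=5120/1277] → run B
t=8: (idle)

context switches = 5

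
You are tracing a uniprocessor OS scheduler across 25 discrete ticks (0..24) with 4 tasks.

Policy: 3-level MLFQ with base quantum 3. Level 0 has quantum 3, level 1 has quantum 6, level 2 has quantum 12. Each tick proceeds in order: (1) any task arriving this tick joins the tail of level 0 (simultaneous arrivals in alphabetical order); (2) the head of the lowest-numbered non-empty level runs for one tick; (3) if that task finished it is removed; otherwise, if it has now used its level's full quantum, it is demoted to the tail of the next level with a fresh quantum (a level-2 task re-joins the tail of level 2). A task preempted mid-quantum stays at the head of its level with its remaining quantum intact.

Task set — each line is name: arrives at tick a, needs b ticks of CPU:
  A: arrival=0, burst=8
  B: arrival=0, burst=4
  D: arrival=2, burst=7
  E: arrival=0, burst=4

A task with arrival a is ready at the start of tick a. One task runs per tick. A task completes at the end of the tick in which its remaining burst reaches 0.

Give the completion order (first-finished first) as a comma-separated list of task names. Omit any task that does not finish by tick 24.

t=0: L0/L1/L2 = ABE/-/- → run A
t=1: L0/L1/L2 = ABE/-/- → run A
t=2: L0/L1/L2 = ABED/-/- → run A
t=3: L0/L1/L2 = BED/A/- → run B
t=4: L0/L1/L2 = BED/A/- → run B
t=5: L0/L1/L2 = BED/A/- → run B
t=6: L0/L1/L2 = ED/AB/- → run E
t=7: L0/L1/L2 = ED/AB/- → run E
t=8: L0/L1/L2 = ED/AB/- → run E
t=9: L0/L1/L2 = D/ABE/- → run D
t=10: L0/L1/L2 = D/ABE/- → run D
t=11: L0/L1/L2 = D/ABE/- → run D
t=12: L0/L1/L2 = -/ABED/- → run A
t=13: L0/L1/L2 = -/ABED/- → run A
t=14: L0/L1/L2 = -/ABED/- → run A
t=15: L0/L1/L2 = -/ABED/- → run A
t=16: L0/L1/L2 = -/ABED/- → run A
t=17: L0/L1/L2 = -/BED/- → run B
t=18: L0/L1/L2 = -/ED/- → run E
t=19: L0/L1/L2 = -/D/- → run D
t=20: L0/L1/L2 = -/D/- → run D
t=21: L0/L1/L2 = -/D/- → run D
t=22: L0/L1/L2 = -/D/- → run D
t=23: (idle)
t=24: (idle)

completion order = A, B, E, D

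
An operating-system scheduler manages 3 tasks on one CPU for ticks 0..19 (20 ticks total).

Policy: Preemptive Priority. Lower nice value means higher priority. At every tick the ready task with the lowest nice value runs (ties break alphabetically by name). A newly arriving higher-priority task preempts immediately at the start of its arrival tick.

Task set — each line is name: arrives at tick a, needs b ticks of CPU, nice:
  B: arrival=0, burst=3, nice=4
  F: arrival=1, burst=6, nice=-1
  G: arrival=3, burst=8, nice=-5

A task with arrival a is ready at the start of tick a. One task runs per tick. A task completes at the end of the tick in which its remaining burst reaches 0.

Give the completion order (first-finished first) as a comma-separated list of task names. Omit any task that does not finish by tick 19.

t=0: ready={B} → run B
t=1: ready={B,F} → run F
t=2: ready={B,F} → run F
t=3: ready={B,F,G} → run G
t=4: ready={B,F,G} → run G
t=5: ready={B,F,G} → run G
t=6: ready={B,F,G} → run G
t=7: ready={B,F,G} → run G
t=8: ready={B,F,G} → run G
t=9: ready={B,F,G} → run G
t=10: ready={B,F,G} → run G
t=11: ready={B,F} → run F
t=12: ready={B,F} → run F
t=13: ready={B,F} → run F
t=14: ready={B,F} → run F
t=15: ready={B} → run B
t=16: ready={B} → run B
t=17: (idle)
t=18: (idle)
t=19: (idle)

completion order = G, F, B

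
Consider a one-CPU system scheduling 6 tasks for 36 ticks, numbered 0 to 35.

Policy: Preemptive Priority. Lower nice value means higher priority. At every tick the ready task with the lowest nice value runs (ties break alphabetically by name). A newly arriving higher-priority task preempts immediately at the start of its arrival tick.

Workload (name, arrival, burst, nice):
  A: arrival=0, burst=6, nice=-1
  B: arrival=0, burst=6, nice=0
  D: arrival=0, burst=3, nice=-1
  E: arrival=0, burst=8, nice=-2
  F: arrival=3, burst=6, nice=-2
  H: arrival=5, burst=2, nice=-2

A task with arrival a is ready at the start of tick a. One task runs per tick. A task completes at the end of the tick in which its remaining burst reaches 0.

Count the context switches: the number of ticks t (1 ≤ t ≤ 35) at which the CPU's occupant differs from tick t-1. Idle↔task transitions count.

t=0: ready={A,B,D,E} → run E
t=1: ready={A,B,D,E} → run E
t=2: ready={A,B,D,E} → run E
t=3: ready={A,B,D,E,F} → run E
t=4: ready={A,B,D,E,F} → run E
t=5: ready={A,B,D,E,F,H} → run E
t=6: ready={A,B,D,E,F,H} → run E
t=7: ready={A,B,D,E,F,H} → run E
t=8: ready={A,B,D,F,H} → run F
t=9: ready={A,B,D,F,H} → run F
t=10: ready={A,B,D,F,H} → run F
t=11: ready={A,B,D,F,H} → run F
t=12: ready={A,B,D,F,H} → run F
t=13: ready={A,B,D,F,H} → run F
t=14: ready={A,B,D,H} → run H
t=15: ready={A,B,D,H} → run H
t=16: ready={A,B,D} → run A
t=17: ready={A,B,D} → run A
t=18: ready={A,B,D} → run A
t=19: ready={A,B,D} → run A
t=20: ready={A,B,D} → run A
t=21: ready={A,B,D} → run A
t=22: ready={B,D} → run D
t=23: ready={B,D} → run D
t=24: ready={B,D} → run D
t=25: ready={B} → run B
t=26: ready={B} → run B
t=27: ready={B} → run B
t=28: ready={B} → run B
t=29: ready={B} → run B
t=30: ready={B} → run B
t=31: (idle)
t=32: (idle)
t=33: (idle)
t=34: (idle)
t=35: (idle)

context switches = 6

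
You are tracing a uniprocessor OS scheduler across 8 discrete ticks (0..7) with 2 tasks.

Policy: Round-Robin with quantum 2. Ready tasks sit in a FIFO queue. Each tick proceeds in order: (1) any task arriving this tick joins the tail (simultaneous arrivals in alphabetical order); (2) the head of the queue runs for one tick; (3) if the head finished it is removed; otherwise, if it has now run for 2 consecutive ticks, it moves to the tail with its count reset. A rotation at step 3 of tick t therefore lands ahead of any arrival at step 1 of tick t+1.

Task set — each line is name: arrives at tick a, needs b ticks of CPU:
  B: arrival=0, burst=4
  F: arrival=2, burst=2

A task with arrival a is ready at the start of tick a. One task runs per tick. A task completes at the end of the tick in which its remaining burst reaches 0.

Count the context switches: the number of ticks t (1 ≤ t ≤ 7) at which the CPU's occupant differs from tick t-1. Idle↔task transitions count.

t=0: queue=[B] q_used=0 → run B
t=1: queue=[B] q_used=1 → run B
t=2: queue=[B,F] q_used=0 → run B
t=3: queue=[B,F] q_used=1 → run B
t=4: queue=[F] q_used=0 → run F
t=5: queue=[F] q_used=1 → run F
t=6: (idle)
t=7: (idle)

context switches = 2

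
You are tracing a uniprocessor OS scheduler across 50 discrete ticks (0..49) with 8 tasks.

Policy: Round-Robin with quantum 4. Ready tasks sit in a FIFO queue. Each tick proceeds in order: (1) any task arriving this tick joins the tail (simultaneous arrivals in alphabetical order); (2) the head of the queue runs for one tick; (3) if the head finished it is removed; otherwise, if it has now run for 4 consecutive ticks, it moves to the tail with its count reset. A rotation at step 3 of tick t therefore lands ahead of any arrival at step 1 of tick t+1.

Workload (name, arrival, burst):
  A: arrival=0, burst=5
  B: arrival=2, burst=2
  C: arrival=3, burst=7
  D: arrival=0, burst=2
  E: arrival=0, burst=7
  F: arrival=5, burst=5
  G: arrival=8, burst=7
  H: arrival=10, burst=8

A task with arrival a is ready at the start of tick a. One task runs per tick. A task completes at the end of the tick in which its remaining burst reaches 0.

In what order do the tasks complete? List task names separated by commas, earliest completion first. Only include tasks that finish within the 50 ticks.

completion order = D, B, A, E, C, F, G, H

t=0: queue=[A,D,E] q_used=0 → run A
t=1: queue=[A,D,E] q_used=1 → run A
t=2: queue=[A,D,E,B] q_used=2 → run A
t=3: queue=[A,D,E,B,C] q_used=3 → run A
t=4: queue=[D,E,B,C,A] q_used=0 → run D
t=5: queue=[D,E,B,C,A,F] q_used=1 → run D
t=6: queue=[E,B,C,A,F] q_used=0 → run E
t=7: queue=[E,B,C,A,F] q_used=1 → run E
t=8: queue=[E,B,C,A,F,G] q_used=2 → run E
t=9: queue=[E,B,C,A,F,G] q_used=3 → run E
t=10: queue=[B,C,A,F,G,E,H] q_used=0 → run B
t=11: queue=[B,C,A,F,G,E,H] q_used=1 → run B
t=12: queue=[C,A,F,G,E,H] q_used=0 → run C
t=13: queue=[C,A,F,G,E,H] q_used=1 → run C
t=14: queue=[C,A,F,G,E,H] q_used=2 → run C
t=15: queue=[C,A,F,G,E,H] q_used=3 → run C
t=16: queue=[A,F,G,E,H,C] q_used=0 → run A
t=17: queue=[F,G,E,H,C] q_used=0 → run F
t=18: queue=[F,G,E,H,C] q_used=1 → run F
t=19: queue=[F,G,E,H,C] q_used=2 → run F
t=20: queue=[F,G,E,H,C] q_used=3 → run F
t=21: queue=[G,E,H,C,F] q_used=0 → run G
t=22: queue=[G,E,H,C,F] q_used=1 → run G
t=23: queue=[G,E,H,C,F] q_used=2 → run G
t=24: queue=[G,E,H,C,F] q_used=3 → run G
t=25: queue=[E,H,C,F,G] q_used=0 → run E
t=26: queue=[E,H,C,F,G] q_used=1 → run E
t=27: queue=[E,H,C,F,G] q_used=2 → run E
t=28: queue=[H,C,F,G] q_used=0 → run H
t=29: queue=[H,C,F,G] q_used=1 → run H
t=30: queue=[H,C,F,G] q_used=2 → run H
t=31: queue=[H,C,F,G] q_used=3 → run H
t=32: queue=[C,F,G,H] q_used=0 → run C
t=33: queue=[C,F,G,H] q_used=1 → run C
t=34: queue=[C,F,G,H] q_used=2 → run C
t=35: queue=[F,G,H] q_used=0 → run F
t=36: queue=[G,H] q_used=0 → run G
t=37: queue=[G,H] q_used=1 → run G
t=38: queue=[G,H] q_used=2 → run G
t=39: queue=[H] q_used=0 → run H
t=40: queue=[H] q_used=1 → run H
t=41: queue=[H] q_used=2 → run H
t=42: queue=[H] q_used=3 → run H
t=43: (idle)
t=44: (idle)
t=45: (idle)
t=46: (idle)
t=47: (idle)
t=48: (idle)
t=49: (idle)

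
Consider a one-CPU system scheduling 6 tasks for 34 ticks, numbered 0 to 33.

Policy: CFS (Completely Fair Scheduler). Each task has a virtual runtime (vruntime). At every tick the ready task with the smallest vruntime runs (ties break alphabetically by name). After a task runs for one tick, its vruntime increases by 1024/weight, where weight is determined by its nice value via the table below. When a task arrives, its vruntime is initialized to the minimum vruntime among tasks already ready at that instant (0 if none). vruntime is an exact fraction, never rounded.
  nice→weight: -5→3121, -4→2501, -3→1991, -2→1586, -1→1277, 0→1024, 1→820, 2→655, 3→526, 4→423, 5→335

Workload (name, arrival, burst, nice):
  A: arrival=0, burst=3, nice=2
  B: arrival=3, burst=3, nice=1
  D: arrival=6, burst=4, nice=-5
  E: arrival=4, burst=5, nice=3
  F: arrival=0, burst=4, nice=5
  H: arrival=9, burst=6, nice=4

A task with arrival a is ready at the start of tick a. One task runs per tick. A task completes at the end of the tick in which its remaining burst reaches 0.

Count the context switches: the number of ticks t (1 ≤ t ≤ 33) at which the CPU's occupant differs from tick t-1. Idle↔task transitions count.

t=0: vr[A=0 F=0] → run A
t=1: vr[A=1024/655 F=0] → run F
t=2: vr[A=1024/655 F=1024/335] → run A
t=3: vr[A=2048/655 B=1024/335 F=1024/335] → run B
t=4: vr[A=2048/655 B=59136/13735 E=1024/335 F=1024/335] → run E
t=5: vr[A=2048/655 B=59136/13735 E=440832/88105 F=1024/335] → run F
t=6: vr[A=2048/655 B=59136/13735 D=2048/655 E=440832/88105 F=2048/335] → run A
t=7: vr[B=59136/13735 D=2048/655 E=440832/88105 F=2048/335] → run D
t=8: vr[B=59136/13735 D=7062528/2044255 E=440832/88105 F=2048/335] → run D
t=9: vr[B=59136/13735 D=7733248/2044255 E=440832/88105 F=2048/335 H=7733248/2044255] → run D
t=10: vr[B=59136/13735 D=8403968/2044255 E=440832/88105 F=2048/335 H=7733248/2044255] → run H
t=11: vr[B=59136/13735 D=8403968/2044255 E=440832/88105 F=2048/335 H=5364481024/864719865] → run D
t=12: vr[B=59136/13735 E=440832/88105 F=2048/335 H=5364481024/864719865] → run B
t=13: vr[B=76288/13735 E=440832/88105 F=2048/335 H=5364481024/864719865] → run E
t=14: vr[B=76288/13735 E=612352/88105 F=2048/335 H=5364481024/864719865] → run B
t=15: vr[E=612352/88105 F=2048/335 H=5364481024/864719865] → run F
t=16: vr[E=612352/88105 F=3072/335 H=5364481024/864719865] → run H
t=17: vr[E=612352/88105 F=3072/335 H=7457798144/864719865] → run E
t=18: vr[E=783872/88105 F=3072/335 H=7457798144/864719865] → run H
t=19: vr[E=783872/88105 F=3072/335 H=3183705088/288239955] → run E
t=20: vr[E=955392/88105 F=3072/335 H=3183705088/288239955] → run F
t=21: vr[E=955392/88105 H=3183705088/288239955] → run E
t=22: vr[H=3183705088/288239955] → run H
t=23: vr[H=11644432384/864719865] → run H
t=24: vr[H=13737749504/864719865] → run H
t=25: (idle)
t=26: (idle)
t=27: (idle)
t=28: (idle)
t=29: (idle)
t=30: (idle)
t=31: (idle)
t=32: (idle)
t=33: (idle)

context switches = 21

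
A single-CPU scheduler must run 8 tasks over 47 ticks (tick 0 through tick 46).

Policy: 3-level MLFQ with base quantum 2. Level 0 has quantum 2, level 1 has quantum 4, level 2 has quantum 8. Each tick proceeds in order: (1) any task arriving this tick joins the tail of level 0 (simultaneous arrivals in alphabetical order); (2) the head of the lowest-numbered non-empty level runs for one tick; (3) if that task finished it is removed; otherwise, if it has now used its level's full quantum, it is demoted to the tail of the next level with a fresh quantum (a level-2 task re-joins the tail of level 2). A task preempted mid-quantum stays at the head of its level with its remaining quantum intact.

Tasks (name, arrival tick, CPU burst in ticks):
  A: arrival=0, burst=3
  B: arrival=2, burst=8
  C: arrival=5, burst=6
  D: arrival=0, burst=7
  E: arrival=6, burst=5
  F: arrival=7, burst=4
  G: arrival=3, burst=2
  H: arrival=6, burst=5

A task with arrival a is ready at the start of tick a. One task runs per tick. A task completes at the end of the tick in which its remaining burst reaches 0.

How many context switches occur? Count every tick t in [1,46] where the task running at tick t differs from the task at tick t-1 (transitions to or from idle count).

context switches = 17

t=0: L0/L1/L2 = AD/-/- → run A
t=1: L0/L1/L2 = AD/-/- → run A
t=2: L0/L1/L2 = DB/A/- → run D
t=3: L0/L1/L2 = DBG/A/- → run D
t=4: L0/L1/L2 = BG/AD/- → run B
t=5: L0/L1/L2 = BGC/AD/- → run B
t=6: L0/L1/L2 = GCEH/ADB/- → run G
t=7: L0/L1/L2 = GCEHF/ADB/- → run G
t=8: L0/L1/L2 = CEHF/ADB/- → run C
t=9: L0/L1/L2 = CEHF/ADB/- → run C
t=10: L0/L1/L2 = EHF/ADBC/- → run E
t=11: L0/L1/L2 = EHF/ADBC/- → run E
t=12: L0/L1/L2 = HF/ADBCE/- → run H
t=13: L0/L1/L2 = HF/ADBCE/- → run H
t=14: L0/L1/L2 = F/ADBCEH/- → run F
t=15: L0/L1/L2 = F/ADBCEH/- → run F
t=16: L0/L1/L2 = -/ADBCEHF/- → run A
t=17: L0/L1/L2 = -/DBCEHF/- → run D
t=18: L0/L1/L2 = -/DBCEHF/- → run D
t=19: L0/L1/L2 = -/DBCEHF/- → run D
t=20: L0/L1/L2 = -/DBCEHF/- → run D
t=21: L0/L1/L2 = -/BCEHF/D → run B
t=22: L0/L1/L2 = -/BCEHF/D → run B
t=23: L0/L1/L2 = -/BCEHF/D → run B
t=24: L0/L1/L2 = -/BCEHF/D → run B
t=25: L0/L1/L2 = -/CEHF/DB → run C
t=26: L0/L1/L2 = -/CEHF/DB → run C
t=27: L0/L1/L2 = -/CEHF/DB → run C
t=28: L0/L1/L2 = -/CEHF/DB → run C
t=29: L0/L1/L2 = -/EHF/DB → run E
t=30: L0/L1/L2 = -/EHF/DB → run E
t=31: L0/L1/L2 = -/EHF/DB → run E
t=32: L0/L1/L2 = -/HF/DB → run H
t=33: L0/L1/L2 = -/HF/DB → run H
t=34: L0/L1/L2 = -/HF/DB → run H
t=35: L0/L1/L2 = -/F/DB → run F
t=36: L0/L1/L2 = -/F/DB → run F
t=37: L0/L1/L2 = -/-/DB → run D
t=38: L0/L1/L2 = -/-/B → run B
t=39: L0/L1/L2 = -/-/B → run B
t=40: (idle)
t=41: (idle)
t=42: (idle)
t=43: (idle)
t=44: (idle)
t=45: (idle)
t=46: (idle)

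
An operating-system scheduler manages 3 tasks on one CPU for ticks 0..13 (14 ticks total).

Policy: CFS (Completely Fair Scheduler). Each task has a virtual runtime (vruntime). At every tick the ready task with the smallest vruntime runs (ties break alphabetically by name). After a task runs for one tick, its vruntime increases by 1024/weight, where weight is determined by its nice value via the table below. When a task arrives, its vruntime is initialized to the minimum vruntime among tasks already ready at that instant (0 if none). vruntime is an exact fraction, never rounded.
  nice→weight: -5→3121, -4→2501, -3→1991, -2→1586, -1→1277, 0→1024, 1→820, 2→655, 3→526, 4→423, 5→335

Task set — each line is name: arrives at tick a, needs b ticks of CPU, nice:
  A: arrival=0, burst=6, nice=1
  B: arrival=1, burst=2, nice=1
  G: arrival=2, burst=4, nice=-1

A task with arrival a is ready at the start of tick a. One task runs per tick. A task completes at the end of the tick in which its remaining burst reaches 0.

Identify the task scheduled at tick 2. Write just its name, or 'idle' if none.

t=0: vr[A=0] → run A
t=1: vr[A=256/205 B=256/205] → run A
t=2: vr[A=512/205 B=256/205 G=256/205] → run B
t=3: vr[A=512/205 B=512/205 G=256/205] → run G
t=4: vr[A=512/205 B=512/205 G=536832/261785] → run G
t=5: vr[A=512/205 B=512/205 G=746752/261785] → run A
t=6: vr[A=768/205 B=512/205 G=746752/261785] → run B
t=7: vr[A=768/205 G=746752/261785] → run G
t=8: vr[A=768/205 G=956672/261785] → run G
t=9: vr[A=768/205] → run A
t=10: vr[A=1024/205] → run A
t=11: vr[A=256/41] → run A
t=12: (idle)
t=13: (idle)

running at tick 2 = B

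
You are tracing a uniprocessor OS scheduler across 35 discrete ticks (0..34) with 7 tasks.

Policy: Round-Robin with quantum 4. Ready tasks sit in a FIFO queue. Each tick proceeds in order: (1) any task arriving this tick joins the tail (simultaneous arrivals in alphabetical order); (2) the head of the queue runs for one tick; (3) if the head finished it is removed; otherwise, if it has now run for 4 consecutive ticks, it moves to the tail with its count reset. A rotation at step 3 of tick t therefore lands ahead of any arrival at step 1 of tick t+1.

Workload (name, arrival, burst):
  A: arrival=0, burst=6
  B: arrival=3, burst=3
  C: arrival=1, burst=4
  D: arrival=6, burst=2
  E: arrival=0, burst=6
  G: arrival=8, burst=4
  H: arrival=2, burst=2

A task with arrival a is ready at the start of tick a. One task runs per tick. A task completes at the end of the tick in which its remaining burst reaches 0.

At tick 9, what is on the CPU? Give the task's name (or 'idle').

running at tick 9 = C

t=0: queue=[A,E] q_used=0 → run A
t=1: queue=[A,E,C] q_used=1 → run A
t=2: queue=[A,E,C,H] q_used=2 → run A
t=3: queue=[A,E,C,H,B] q_used=3 → run A
t=4: queue=[E,C,H,B,A] q_used=0 → run E
t=5: queue=[E,C,H,B,A] q_used=1 → run E
t=6: queue=[E,C,H,B,A,D] q_used=2 → run E
t=7: queue=[E,C,H,B,A,D] q_used=3 → run E
t=8: queue=[C,H,B,A,D,E,G] q_used=0 → run C
t=9: queue=[C,H,B,A,D,E,G] q_used=1 → run C
t=10: queue=[C,H,B,A,D,E,G] q_used=2 → run C
t=11: queue=[C,H,B,A,D,E,G] q_used=3 → run C
t=12: queue=[H,B,A,D,E,G] q_used=0 → run H
t=13: queue=[H,B,A,D,E,G] q_used=1 → run H
t=14: queue=[B,A,D,E,G] q_used=0 → run B
t=15: queue=[B,A,D,E,G] q_used=1 → run B
t=16: queue=[B,A,D,E,G] q_used=2 → run B
t=17: queue=[A,D,E,G] q_used=0 → run A
t=18: queue=[A,D,E,G] q_used=1 → run A
t=19: queue=[D,E,G] q_used=0 → run D
t=20: queue=[D,E,G] q_used=1 → run D
t=21: queue=[E,G] q_used=0 → run E
t=22: queue=[E,G] q_used=1 → run E
t=23: queue=[G] q_used=0 → run G
t=24: queue=[G] q_used=1 → run G
t=25: queue=[G] q_used=2 → run G
t=26: queue=[G] q_used=3 → run G
t=27: (idle)
t=28: (idle)
t=29: (idle)
t=30: (idle)
t=31: (idle)
t=32: (idle)
t=33: (idle)
t=34: (idle)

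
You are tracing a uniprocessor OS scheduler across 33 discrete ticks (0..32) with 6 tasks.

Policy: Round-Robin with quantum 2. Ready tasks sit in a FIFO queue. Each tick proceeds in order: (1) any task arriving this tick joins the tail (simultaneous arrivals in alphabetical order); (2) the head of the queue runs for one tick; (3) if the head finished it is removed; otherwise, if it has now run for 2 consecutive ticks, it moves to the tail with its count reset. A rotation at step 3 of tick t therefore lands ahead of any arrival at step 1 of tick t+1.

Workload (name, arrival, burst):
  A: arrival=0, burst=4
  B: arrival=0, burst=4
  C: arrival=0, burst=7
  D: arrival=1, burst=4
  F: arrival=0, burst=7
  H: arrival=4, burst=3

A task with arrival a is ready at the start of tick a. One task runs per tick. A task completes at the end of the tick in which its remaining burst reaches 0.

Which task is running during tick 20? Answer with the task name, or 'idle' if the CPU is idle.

t=0: queue=[A,B,C,F] q_used=0 → run A
t=1: queue=[A,B,C,F,D] q_used=1 → run A
t=2: queue=[B,C,F,D,A] q_used=0 → run B
t=3: queue=[B,C,F,D,A] q_used=1 → run B
t=4: queue=[C,F,D,A,B,H] q_used=0 → run C
t=5: queue=[C,F,D,A,B,H] q_used=1 → run C
t=6: queue=[F,D,A,B,H,C] q_used=0 → run F
t=7: queue=[F,D,A,B,H,C] q_used=1 → run F
t=8: queue=[D,A,B,H,C,F] q_used=0 → run D
t=9: queue=[D,A,B,H,C,F] q_used=1 → run D
t=10: queue=[A,B,H,C,F,D] q_used=0 → run A
t=11: queue=[A,B,H,C,F,D] q_used=1 → run A
t=12: queue=[B,H,C,F,D] q_used=0 → run B
t=13: queue=[B,H,C,F,D] q_used=1 → run B
t=14: queue=[H,C,F,D] q_used=0 → run H
t=15: queue=[H,C,F,D] q_used=1 → run H
t=16: queue=[C,F,D,H] q_used=0 → run C
t=17: queue=[C,F,D,H] q_used=1 → run C
t=18: queue=[F,D,H,C] q_used=0 → run F
t=19: queue=[F,D,H,C] q_used=1 → run F
t=20: queue=[D,H,C,F] q_used=0 → run D
t=21: queue=[D,H,C,F] q_used=1 → run D
t=22: queue=[H,C,F] q_used=0 → run H
t=23: queue=[C,F] q_used=0 → run C
t=24: queue=[C,F] q_used=1 → run C
t=25: queue=[F,C] q_used=0 → run F
t=26: queue=[F,C] q_used=1 → run F
t=27: queue=[C,F] q_used=0 → run C
t=28: queue=[F] q_used=0 → run F
t=29: (idle)
t=30: (idle)
t=31: (idle)
t=32: (idle)

running at tick 20 = D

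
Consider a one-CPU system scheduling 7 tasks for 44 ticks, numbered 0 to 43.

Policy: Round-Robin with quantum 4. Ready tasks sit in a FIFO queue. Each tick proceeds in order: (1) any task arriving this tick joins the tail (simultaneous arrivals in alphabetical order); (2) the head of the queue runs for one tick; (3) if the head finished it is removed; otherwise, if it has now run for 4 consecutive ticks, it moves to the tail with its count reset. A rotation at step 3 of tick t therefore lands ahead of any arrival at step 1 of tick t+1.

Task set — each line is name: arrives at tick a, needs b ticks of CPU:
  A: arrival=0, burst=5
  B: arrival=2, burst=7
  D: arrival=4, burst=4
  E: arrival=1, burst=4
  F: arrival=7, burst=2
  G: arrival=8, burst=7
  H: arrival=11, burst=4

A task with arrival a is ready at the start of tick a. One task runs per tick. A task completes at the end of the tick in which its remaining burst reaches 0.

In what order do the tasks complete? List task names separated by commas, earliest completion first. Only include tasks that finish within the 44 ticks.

t=0: queue=[A] q_used=0 → run A
t=1: queue=[A,E] q_used=1 → run A
t=2: queue=[A,E,B] q_used=2 → run A
t=3: queue=[A,E,B] q_used=3 → run A
t=4: queue=[E,B,A,D] q_used=0 → run E
t=5: queue=[E,B,A,D] q_used=1 → run E
t=6: queue=[E,B,A,D] q_used=2 → run E
t=7: queue=[E,B,A,D,F] q_used=3 → run E
t=8: queue=[B,A,D,F,G] q_used=0 → run B
t=9: queue=[B,A,D,F,G] q_used=1 → run B
t=10: queue=[B,A,D,F,G] q_used=2 → run B
t=11: queue=[B,A,D,F,G,H] q_used=3 → run B
t=12: queue=[A,D,F,G,H,B] q_used=0 → run A
t=13: queue=[D,F,G,H,B] q_used=0 → run D
t=14: queue=[D,F,G,H,B] q_used=1 → run D
t=15: queue=[D,F,G,H,B] q_used=2 → run D
t=16: queue=[D,F,G,H,B] q_used=3 → run D
t=17: queue=[F,G,H,B] q_used=0 → run F
t=18: queue=[F,G,H,B] q_used=1 → run F
t=19: queue=[G,H,B] q_used=0 → run G
t=20: queue=[G,H,B] q_used=1 → run G
t=21: queue=[G,H,B] q_used=2 → run G
t=22: queue=[G,H,B] q_used=3 → run G
t=23: queue=[H,B,G] q_used=0 → run H
t=24: queue=[H,B,G] q_used=1 → run H
t=25: queue=[H,B,G] q_used=2 → run H
t=26: queue=[H,B,G] q_used=3 → run H
t=27: queue=[B,G] q_used=0 → run B
t=28: queue=[B,G] q_used=1 → run B
t=29: queue=[B,G] q_used=2 → run B
t=30: queue=[G] q_used=0 → run G
t=31: queue=[G] q_used=1 → run G
t=32: queue=[G] q_used=2 → run G
t=33: (idle)
t=34: (idle)
t=35: (idle)
t=36: (idle)
t=37: (idle)
t=38: (idle)
t=39: (idle)
t=40: (idle)
t=41: (idle)
t=42: (idle)
t=43: (idle)

completion order = E, A, D, F, H, B, G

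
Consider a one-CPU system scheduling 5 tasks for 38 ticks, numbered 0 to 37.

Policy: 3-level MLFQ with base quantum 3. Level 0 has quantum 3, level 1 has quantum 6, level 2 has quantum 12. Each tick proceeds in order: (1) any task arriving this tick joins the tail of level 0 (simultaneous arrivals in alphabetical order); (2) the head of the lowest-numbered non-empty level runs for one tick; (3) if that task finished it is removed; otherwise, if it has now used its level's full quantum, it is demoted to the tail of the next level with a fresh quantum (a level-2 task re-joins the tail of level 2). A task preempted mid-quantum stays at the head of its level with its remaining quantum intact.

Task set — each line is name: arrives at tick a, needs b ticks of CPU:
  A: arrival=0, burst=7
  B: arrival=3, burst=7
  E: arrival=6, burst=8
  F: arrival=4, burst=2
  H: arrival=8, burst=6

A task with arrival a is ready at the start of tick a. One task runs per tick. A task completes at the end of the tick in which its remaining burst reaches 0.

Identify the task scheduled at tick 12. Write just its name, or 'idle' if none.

running at tick 12 = H

t=0: L0/L1/L2 = A/-/- → run A
t=1: L0/L1/L2 = A/-/- → run A
t=2: L0/L1/L2 = A/-/- → run A
t=3: L0/L1/L2 = B/A/- → run B
t=4: L0/L1/L2 = BF/A/- → run B
t=5: L0/L1/L2 = BF/A/- → run B
t=6: L0/L1/L2 = FE/AB/- → run F
t=7: L0/L1/L2 = FE/AB/- → run F
t=8: L0/L1/L2 = EH/AB/- → run E
t=9: L0/L1/L2 = EH/AB/- → run E
t=10: L0/L1/L2 = EH/AB/- → run E
t=11: L0/L1/L2 = H/ABE/- → run H
t=12: L0/L1/L2 = H/ABE/- → run H
t=13: L0/L1/L2 = H/ABE/- → run H
t=14: L0/L1/L2 = -/ABEH/- → run A
t=15: L0/L1/L2 = -/ABEH/- → run A
t=16: L0/L1/L2 = -/ABEH/- → run A
t=17: L0/L1/L2 = -/ABEH/- → run A
t=18: L0/L1/L2 = -/BEH/- → run B
t=19: L0/L1/L2 = -/BEH/- → run B
t=20: L0/L1/L2 = -/BEH/- → run B
t=21: L0/L1/L2 = -/BEH/- → run B
t=22: L0/L1/L2 = -/EH/- → run E
t=23: L0/L1/L2 = -/EH/- → run E
t=24: L0/L1/L2 = -/EH/- → run E
t=25: L0/L1/L2 = -/EH/- → run E
t=26: L0/L1/L2 = -/EH/- → run E
t=27: L0/L1/L2 = -/H/- → run H
t=28: L0/L1/L2 = -/H/- → run H
t=29: L0/L1/L2 = -/H/- → run H
t=30: (idle)
t=31: (idle)
t=32: (idle)
t=33: (idle)
t=34: (idle)
t=35: (idle)
t=36: (idle)
t=37: (idle)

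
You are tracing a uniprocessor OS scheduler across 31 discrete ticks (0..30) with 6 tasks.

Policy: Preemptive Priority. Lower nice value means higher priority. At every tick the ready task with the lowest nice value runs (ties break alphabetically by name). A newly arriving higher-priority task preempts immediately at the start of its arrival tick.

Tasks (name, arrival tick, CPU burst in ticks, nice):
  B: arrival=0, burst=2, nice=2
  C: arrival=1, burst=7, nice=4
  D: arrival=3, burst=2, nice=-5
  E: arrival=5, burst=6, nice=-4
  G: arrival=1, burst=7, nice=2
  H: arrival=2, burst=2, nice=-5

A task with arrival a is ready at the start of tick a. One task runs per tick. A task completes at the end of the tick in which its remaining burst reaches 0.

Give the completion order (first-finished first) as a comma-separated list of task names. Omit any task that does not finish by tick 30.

t=0: ready={B} → run B
t=1: ready={B,C,G} → run B
t=2: ready={C,G,H} → run H
t=3: ready={C,D,G,H} → run D
t=4: ready={C,D,G,H} → run D
t=5: ready={C,E,G,H} → run H
t=6: ready={C,E,G} → run E
t=7: ready={C,E,G} → run E
t=8: ready={C,E,G} → run E
t=9: ready={C,E,G} → run E
t=10: ready={C,E,G} → run E
t=11: ready={C,E,G} → run E
t=12: ready={C,G} → run G
t=13: ready={C,G} → run G
t=14: ready={C,G} → run G
t=15: ready={C,G} → run G
t=16: ready={C,G} → run G
t=17: ready={C,G} → run G
t=18: ready={C,G} → run G
t=19: ready={C} → run C
t=20: ready={C} → run C
t=21: ready={C} → run C
t=22: ready={C} → run C
t=23: ready={C} → run C
t=24: ready={C} → run C
t=25: ready={C} → run C
t=26: (idle)
t=27: (idle)
t=28: (idle)
t=29: (idle)
t=30: (idle)

completion order = B, D, H, E, G, C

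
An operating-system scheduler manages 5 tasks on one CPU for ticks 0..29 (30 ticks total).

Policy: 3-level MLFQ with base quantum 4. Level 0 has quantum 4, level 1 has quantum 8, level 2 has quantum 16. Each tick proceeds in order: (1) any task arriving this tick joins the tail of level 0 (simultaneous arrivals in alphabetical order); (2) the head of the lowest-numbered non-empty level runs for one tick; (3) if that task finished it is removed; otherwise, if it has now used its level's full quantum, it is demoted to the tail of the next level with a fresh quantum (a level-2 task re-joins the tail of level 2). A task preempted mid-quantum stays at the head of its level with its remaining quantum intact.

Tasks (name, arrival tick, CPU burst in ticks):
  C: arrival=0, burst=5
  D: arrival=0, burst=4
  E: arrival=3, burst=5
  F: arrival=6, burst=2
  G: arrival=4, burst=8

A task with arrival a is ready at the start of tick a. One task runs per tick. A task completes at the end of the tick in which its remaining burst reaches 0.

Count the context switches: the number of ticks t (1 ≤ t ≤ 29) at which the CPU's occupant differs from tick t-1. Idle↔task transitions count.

context switches = 8

t=0: L0/L1/L2 = CD/-/- → run C
t=1: L0/L1/L2 = CD/-/- → run C
t=2: L0/L1/L2 = CD/-/- → run C
t=3: L0/L1/L2 = CDE/-/- → run C
t=4: L0/L1/L2 = DEG/C/- → run D
t=5: L0/L1/L2 = DEG/C/- → run D
t=6: L0/L1/L2 = DEGF/C/- → run D
t=7: L0/L1/L2 = DEGF/C/- → run D
t=8: L0/L1/L2 = EGF/C/- → run E
t=9: L0/L1/L2 = EGF/C/- → run E
t=10: L0/L1/L2 = EGF/C/- → run E
t=11: L0/L1/L2 = EGF/C/- → run E
t=12: L0/L1/L2 = GF/CE/- → run G
t=13: L0/L1/L2 = GF/CE/- → run G
t=14: L0/L1/L2 = GF/CE/- → run G
t=15: L0/L1/L2 = GF/CE/- → run G
t=16: L0/L1/L2 = F/CEG/- → run F
t=17: L0/L1/L2 = F/CEG/- → run F
t=18: L0/L1/L2 = -/CEG/- → run C
t=19: L0/L1/L2 = -/EG/- → run E
t=20: L0/L1/L2 = -/G/- → run G
t=21: L0/L1/L2 = -/G/- → run G
t=22: L0/L1/L2 = -/G/- → run G
t=23: L0/L1/L2 = -/G/- → run G
t=24: (idle)
t=25: (idle)
t=26: (idle)
t=27: (idle)
t=28: (idle)
t=29: (idle)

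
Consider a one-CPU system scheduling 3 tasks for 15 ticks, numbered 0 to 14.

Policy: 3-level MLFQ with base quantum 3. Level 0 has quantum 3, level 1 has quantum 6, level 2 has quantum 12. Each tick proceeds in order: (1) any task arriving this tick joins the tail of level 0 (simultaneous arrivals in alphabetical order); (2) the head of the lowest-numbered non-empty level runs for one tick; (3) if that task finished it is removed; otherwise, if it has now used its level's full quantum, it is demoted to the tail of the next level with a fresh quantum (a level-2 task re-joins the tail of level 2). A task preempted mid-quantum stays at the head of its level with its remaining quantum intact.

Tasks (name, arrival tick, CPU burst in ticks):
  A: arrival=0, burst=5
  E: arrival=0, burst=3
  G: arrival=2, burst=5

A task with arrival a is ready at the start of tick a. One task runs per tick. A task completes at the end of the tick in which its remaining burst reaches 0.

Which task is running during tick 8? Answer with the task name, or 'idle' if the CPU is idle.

t=0: L0/L1/L2 = AE/-/- → run A
t=1: L0/L1/L2 = AE/-/- → run A
t=2: L0/L1/L2 = AEG/-/- → run A
t=3: L0/L1/L2 = EG/A/- → run E
t=4: L0/L1/L2 = EG/A/- → run E
t=5: L0/L1/L2 = EG/A/- → run E
t=6: L0/L1/L2 = G/A/- → run G
t=7: L0/L1/L2 = G/A/- → run G
t=8: L0/L1/L2 = G/A/- → run G
t=9: L0/L1/L2 = -/AG/- → run A
t=10: L0/L1/L2 = -/AG/- → run A
t=11: L0/L1/L2 = -/G/- → run G
t=12: L0/L1/L2 = -/G/- → run G
t=13: (idle)
t=14: (idle)

running at tick 8 = G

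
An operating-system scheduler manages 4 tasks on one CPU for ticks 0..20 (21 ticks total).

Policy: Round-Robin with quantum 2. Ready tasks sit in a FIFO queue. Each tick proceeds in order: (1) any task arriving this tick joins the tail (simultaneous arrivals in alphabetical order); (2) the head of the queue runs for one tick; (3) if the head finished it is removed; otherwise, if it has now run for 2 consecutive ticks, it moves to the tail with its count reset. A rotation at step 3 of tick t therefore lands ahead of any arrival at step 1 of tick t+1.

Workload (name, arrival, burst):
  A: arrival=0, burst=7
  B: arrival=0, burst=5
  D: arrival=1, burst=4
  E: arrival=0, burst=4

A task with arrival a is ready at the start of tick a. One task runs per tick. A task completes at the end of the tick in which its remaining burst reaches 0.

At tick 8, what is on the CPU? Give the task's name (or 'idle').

running at tick 8 = A

t=0: queue=[A,B,E] q_used=0 → run A
t=1: queue=[A,B,E,D] q_used=1 → run A
t=2: queue=[B,E,D,A] q_used=0 → run B
t=3: queue=[B,E,D,A] q_used=1 → run B
t=4: queue=[E,D,A,B] q_used=0 → run E
t=5: queue=[E,D,A,B] q_used=1 → run E
t=6: queue=[D,A,B,E] q_used=0 → run D
t=7: queue=[D,A,B,E] q_used=1 → run D
t=8: queue=[A,B,E,D] q_used=0 → run A
t=9: queue=[A,B,E,D] q_used=1 → run A
t=10: queue=[B,E,D,A] q_used=0 → run B
t=11: queue=[B,E,D,A] q_used=1 → run B
t=12: queue=[E,D,A,B] q_used=0 → run E
t=13: queue=[E,D,A,B] q_used=1 → run E
t=14: queue=[D,A,B] q_used=0 → run D
t=15: queue=[D,A,B] q_used=1 → run D
t=16: queue=[A,B] q_used=0 → run A
t=17: queue=[A,B] q_used=1 → run A
t=18: queue=[B,A] q_used=0 → run B
t=19: queue=[A] q_used=0 → run A
t=20: (idle)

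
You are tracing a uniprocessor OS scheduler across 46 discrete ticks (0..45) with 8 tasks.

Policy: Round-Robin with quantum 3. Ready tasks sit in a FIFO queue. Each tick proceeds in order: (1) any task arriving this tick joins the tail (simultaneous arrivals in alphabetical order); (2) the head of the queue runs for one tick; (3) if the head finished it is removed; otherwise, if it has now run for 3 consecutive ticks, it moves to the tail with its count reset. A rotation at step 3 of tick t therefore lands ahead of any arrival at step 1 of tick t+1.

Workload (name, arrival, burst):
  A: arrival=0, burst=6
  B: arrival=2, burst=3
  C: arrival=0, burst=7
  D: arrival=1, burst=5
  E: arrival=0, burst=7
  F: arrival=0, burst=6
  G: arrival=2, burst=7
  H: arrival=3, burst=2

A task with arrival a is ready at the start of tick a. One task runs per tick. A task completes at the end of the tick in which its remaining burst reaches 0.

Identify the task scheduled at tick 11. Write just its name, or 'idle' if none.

t=0: queue=[A,C,E,F] q_used=0 → run A
t=1: queue=[A,C,E,F,D] q_used=1 → run A
t=2: queue=[A,C,E,F,D,B,G] q_used=2 → run A
t=3: queue=[C,E,F,D,B,G,A,H] q_used=0 → run C
t=4: queue=[C,E,F,D,B,G,A,H] q_used=1 → run C
t=5: queue=[C,E,F,D,B,G,A,H] q_used=2 → run C
t=6: queue=[E,F,D,B,G,A,H,C] q_used=0 → run E
t=7: queue=[E,F,D,B,G,A,H,C] q_used=1 → run E
t=8: queue=[E,F,D,B,G,A,H,C] q_used=2 → run E
t=9: queue=[F,D,B,G,A,H,C,E] q_used=0 → run F
t=10: queue=[F,D,B,G,A,H,C,E] q_used=1 → run F
t=11: queue=[F,D,B,G,A,H,C,E] q_used=2 → run F
t=12: queue=[D,B,G,A,H,C,E,F] q_used=0 → run D
t=13: queue=[D,B,G,A,H,C,E,F] q_used=1 → run D
t=14: queue=[D,B,G,A,H,C,E,F] q_used=2 → run D
t=15: queue=[B,G,A,H,C,E,F,D] q_used=0 → run B
t=16: queue=[B,G,A,H,C,E,F,D] q_used=1 → run B
t=17: queue=[B,G,A,H,C,E,F,D] q_used=2 → run B
t=18: queue=[G,A,H,C,E,F,D] q_used=0 → run G
t=19: queue=[G,A,H,C,E,F,D] q_used=1 → run G
t=20: queue=[G,A,H,C,E,F,D] q_used=2 → run G
t=21: queue=[A,H,C,E,F,D,G] q_used=0 → run A
t=22: queue=[A,H,C,E,F,D,G] q_used=1 → run A
t=23: queue=[A,H,C,E,F,D,G] q_used=2 → run A
t=24: queue=[H,C,E,F,D,G] q_used=0 → run H
t=25: queue=[H,C,E,F,D,G] q_used=1 → run H
t=26: queue=[C,E,F,D,G] q_used=0 → run C
t=27: queue=[C,E,F,D,G] q_used=1 → run C
t=28: queue=[C,E,F,D,G] q_used=2 → run C
t=29: queue=[E,F,D,G,C] q_used=0 → run E
t=30: queue=[E,F,D,G,C] q_used=1 → run E
t=31: queue=[E,F,D,G,C] q_used=2 → run E
t=32: queue=[F,D,G,C,E] q_used=0 → run F
t=33: queue=[F,D,G,C,E] q_used=1 → run F
t=34: queue=[F,D,G,C,E] q_used=2 → run F
t=35: queue=[D,G,C,E] q_used=0 → run D
t=36: queue=[D,G,C,E] q_used=1 → run D
t=37: queue=[G,C,E] q_used=0 → run G
t=38: queue=[G,C,E] q_used=1 → run G
t=39: queue=[G,C,E] q_used=2 → run G
t=40: queue=[C,E,G] q_used=0 → run C
t=41: queue=[E,G] q_used=0 → run E
t=42: queue=[G] q_used=0 → run G
t=43: (idle)
t=44: (idle)
t=45: (idle)

running at tick 11 = F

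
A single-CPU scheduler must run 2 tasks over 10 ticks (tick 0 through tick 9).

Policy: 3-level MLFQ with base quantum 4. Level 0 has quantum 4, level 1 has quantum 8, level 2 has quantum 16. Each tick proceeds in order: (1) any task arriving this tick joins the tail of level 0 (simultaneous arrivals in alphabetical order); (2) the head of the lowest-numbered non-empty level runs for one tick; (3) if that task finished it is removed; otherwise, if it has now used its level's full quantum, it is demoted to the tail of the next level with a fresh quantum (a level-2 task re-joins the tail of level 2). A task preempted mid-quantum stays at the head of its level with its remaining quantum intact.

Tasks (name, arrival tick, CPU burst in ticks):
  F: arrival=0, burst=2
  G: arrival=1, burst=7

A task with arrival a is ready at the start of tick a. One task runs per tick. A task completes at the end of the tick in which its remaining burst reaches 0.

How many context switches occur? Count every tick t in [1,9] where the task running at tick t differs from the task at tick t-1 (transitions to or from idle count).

context switches = 2

t=0: L0/L1/L2 = F/-/- → run F
t=1: L0/L1/L2 = FG/-/- → run F
t=2: L0/L1/L2 = G/-/- → run G
t=3: L0/L1/L2 = G/-/- → run G
t=4: L0/L1/L2 = G/-/- → run G
t=5: L0/L1/L2 = G/-/- → run G
t=6: L0/L1/L2 = -/G/- → run G
t=7: L0/L1/L2 = -/G/- → run G
t=8: L0/L1/L2 = -/G/- → run G
t=9: (idle)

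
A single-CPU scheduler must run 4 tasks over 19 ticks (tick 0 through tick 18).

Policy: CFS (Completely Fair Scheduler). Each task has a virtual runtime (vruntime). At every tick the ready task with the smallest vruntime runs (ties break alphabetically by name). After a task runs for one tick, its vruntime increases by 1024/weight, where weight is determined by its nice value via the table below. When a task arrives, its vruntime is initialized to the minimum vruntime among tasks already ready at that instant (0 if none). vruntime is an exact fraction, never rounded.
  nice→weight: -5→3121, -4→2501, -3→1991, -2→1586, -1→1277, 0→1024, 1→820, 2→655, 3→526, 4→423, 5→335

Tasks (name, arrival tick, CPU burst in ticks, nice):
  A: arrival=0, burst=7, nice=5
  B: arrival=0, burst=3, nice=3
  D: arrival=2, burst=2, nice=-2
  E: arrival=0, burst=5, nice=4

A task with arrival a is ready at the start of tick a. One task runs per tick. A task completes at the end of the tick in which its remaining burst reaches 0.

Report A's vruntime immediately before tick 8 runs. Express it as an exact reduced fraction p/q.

vruntime(A, start of tick 8) = 2048/335

t=0: vr[A=0 B=0 E=0] → run A
t=1: vr[A=1024/335 B=0 E=0] → run B
t=2: vr[A=1024/335 B=512/263 D=0 E=0] → run D
t=3: vr[A=1024/335 B=512/263 D=512/793 E=0] → run E
t=4: vr[A=1024/335 B=512/263 D=512/793 E=1024/423] → run D
t=5: vr[A=1024/335 B=512/263 E=1024/423] → run B
t=6: vr[A=1024/335 B=1024/263 E=1024/423] → run E
t=7: vr[A=1024/335 B=1024/263 E=2048/423] → run A
t=8: vr[A=2048/335 B=1024/263 E=2048/423] → run B
t=9: vr[A=2048/335 E=2048/423] → run E
t=10: vr[A=2048/335 E=1024/141] → run A
t=11: vr[A=3072/335 E=1024/141] → run E
t=12: vr[A=3072/335 E=4096/423] → run A
t=13: vr[A=4096/335 E=4096/423] → run E
t=14: vr[A=4096/335] → run A
t=15: vr[A=1024/67] → run A
t=16: vr[A=6144/335] → run A
t=17: (idle)
t=18: (idle)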